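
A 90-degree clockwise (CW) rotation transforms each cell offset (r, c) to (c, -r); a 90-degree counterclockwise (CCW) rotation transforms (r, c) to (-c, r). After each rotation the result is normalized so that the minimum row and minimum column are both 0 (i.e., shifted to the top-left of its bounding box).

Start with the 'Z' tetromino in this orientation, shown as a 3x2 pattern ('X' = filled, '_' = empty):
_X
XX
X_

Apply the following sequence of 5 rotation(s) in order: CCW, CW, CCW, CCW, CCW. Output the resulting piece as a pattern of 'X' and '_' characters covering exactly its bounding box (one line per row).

Start:
_X
XX
X_
After rotation 1 (CCW):
XX_
_XX
After rotation 2 (CW):
_X
XX
X_
After rotation 3 (CCW):
XX_
_XX
After rotation 4 (CCW):
_X
XX
X_
After rotation 5 (CCW):
XX_
_XX

Answer: XX_
_XX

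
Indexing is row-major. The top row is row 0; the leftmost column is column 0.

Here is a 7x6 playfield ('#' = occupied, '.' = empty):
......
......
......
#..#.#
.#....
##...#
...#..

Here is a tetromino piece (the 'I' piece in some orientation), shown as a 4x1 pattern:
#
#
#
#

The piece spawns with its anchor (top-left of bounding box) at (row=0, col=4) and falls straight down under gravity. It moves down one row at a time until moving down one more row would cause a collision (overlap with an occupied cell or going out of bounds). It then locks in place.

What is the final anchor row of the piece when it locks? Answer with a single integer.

Spawn at (row=0, col=4). Try each row:
  row 0: fits
  row 1: fits
  row 2: fits
  row 3: fits
  row 4: blocked -> lock at row 3

Answer: 3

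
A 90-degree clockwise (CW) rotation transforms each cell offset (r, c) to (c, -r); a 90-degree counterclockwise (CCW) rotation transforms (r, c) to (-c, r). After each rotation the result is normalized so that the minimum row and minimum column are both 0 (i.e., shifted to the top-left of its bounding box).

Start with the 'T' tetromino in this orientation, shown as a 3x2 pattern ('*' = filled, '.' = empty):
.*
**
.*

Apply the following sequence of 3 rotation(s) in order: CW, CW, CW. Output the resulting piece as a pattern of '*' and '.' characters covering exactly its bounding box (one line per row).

Answer: ***
.*.

Derivation:
Start:
.*
**
.*
After rotation 1 (CW):
.*.
***
After rotation 2 (CW):
*.
**
*.
After rotation 3 (CW):
***
.*.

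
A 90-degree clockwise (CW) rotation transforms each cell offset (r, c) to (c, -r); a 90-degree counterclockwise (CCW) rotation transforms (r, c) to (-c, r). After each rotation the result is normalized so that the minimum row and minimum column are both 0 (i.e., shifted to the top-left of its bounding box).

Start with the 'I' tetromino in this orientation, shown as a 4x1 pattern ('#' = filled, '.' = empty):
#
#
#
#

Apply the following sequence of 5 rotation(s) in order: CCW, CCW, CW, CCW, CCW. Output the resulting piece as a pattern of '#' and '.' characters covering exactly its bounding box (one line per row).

Start:
#
#
#
#
After rotation 1 (CCW):
####
After rotation 2 (CCW):
#
#
#
#
After rotation 3 (CW):
####
After rotation 4 (CCW):
#
#
#
#
After rotation 5 (CCW):
####

Answer: ####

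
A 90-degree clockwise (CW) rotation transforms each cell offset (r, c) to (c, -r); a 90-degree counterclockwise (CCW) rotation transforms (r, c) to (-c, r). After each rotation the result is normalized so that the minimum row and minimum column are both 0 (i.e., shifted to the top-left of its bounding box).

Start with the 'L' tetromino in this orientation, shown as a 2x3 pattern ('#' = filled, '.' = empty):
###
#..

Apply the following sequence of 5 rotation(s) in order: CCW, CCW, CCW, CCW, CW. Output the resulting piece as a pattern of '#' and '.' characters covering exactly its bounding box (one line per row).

Start:
###
#..
After rotation 1 (CCW):
#.
#.
##
After rotation 2 (CCW):
..#
###
After rotation 3 (CCW):
##
.#
.#
After rotation 4 (CCW):
###
#..
After rotation 5 (CW):
##
.#
.#

Answer: ##
.#
.#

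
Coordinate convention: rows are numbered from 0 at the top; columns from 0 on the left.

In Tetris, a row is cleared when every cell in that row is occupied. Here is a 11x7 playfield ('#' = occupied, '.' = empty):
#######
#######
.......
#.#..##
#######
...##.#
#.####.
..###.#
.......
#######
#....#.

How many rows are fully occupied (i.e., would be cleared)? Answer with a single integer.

Check each row:
  row 0: 0 empty cells -> FULL (clear)
  row 1: 0 empty cells -> FULL (clear)
  row 2: 7 empty cells -> not full
  row 3: 3 empty cells -> not full
  row 4: 0 empty cells -> FULL (clear)
  row 5: 4 empty cells -> not full
  row 6: 2 empty cells -> not full
  row 7: 3 empty cells -> not full
  row 8: 7 empty cells -> not full
  row 9: 0 empty cells -> FULL (clear)
  row 10: 5 empty cells -> not full
Total rows cleared: 4

Answer: 4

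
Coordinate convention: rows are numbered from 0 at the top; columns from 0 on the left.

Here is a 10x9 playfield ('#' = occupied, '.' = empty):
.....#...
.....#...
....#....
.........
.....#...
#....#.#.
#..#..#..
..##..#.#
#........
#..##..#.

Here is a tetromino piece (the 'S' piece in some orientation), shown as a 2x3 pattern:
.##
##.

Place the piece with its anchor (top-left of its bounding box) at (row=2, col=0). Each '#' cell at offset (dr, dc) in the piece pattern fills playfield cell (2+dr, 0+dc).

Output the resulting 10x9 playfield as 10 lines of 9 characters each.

Answer: .....#...
.....#...
.##.#....
##.......
.....#...
#....#.#.
#..#..#..
..##..#.#
#........
#..##..#.

Derivation:
Fill (2+0,0+1) = (2,1)
Fill (2+0,0+2) = (2,2)
Fill (2+1,0+0) = (3,0)
Fill (2+1,0+1) = (3,1)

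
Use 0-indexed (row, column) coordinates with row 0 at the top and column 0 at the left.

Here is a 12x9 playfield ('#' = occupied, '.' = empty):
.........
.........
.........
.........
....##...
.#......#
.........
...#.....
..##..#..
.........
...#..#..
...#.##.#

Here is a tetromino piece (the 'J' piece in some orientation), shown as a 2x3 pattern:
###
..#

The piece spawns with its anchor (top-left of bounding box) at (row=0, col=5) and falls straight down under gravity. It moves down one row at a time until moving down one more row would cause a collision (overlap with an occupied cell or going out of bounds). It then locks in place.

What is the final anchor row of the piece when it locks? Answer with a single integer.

Answer: 3

Derivation:
Spawn at (row=0, col=5). Try each row:
  row 0: fits
  row 1: fits
  row 2: fits
  row 3: fits
  row 4: blocked -> lock at row 3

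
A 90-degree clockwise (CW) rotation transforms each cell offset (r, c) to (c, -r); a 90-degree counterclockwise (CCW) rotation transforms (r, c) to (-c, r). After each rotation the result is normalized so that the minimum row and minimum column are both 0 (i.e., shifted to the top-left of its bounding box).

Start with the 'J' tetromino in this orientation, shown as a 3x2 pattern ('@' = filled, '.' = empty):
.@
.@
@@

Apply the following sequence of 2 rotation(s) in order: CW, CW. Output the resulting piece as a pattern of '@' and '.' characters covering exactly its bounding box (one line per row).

Start:
.@
.@
@@
After rotation 1 (CW):
@..
@@@
After rotation 2 (CW):
@@
@.
@.

Answer: @@
@.
@.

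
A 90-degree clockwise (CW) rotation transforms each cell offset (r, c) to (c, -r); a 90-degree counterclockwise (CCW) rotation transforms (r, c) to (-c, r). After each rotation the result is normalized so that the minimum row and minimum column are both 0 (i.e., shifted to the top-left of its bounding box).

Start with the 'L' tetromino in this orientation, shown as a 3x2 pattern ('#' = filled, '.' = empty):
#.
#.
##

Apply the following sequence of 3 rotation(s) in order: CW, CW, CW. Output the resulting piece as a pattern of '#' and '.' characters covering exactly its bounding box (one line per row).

Answer: ..#
###

Derivation:
Start:
#.
#.
##
After rotation 1 (CW):
###
#..
After rotation 2 (CW):
##
.#
.#
After rotation 3 (CW):
..#
###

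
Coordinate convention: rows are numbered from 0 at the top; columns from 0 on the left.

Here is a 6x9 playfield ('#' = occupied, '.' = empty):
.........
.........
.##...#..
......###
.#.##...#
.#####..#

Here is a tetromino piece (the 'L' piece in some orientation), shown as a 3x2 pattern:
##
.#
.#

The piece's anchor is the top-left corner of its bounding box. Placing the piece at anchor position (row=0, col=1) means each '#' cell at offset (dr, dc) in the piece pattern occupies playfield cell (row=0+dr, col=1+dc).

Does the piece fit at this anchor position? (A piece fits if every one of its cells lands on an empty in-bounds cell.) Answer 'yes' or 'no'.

Answer: no

Derivation:
Check each piece cell at anchor (0, 1):
  offset (0,0) -> (0,1): empty -> OK
  offset (0,1) -> (0,2): empty -> OK
  offset (1,1) -> (1,2): empty -> OK
  offset (2,1) -> (2,2): occupied ('#') -> FAIL
All cells valid: no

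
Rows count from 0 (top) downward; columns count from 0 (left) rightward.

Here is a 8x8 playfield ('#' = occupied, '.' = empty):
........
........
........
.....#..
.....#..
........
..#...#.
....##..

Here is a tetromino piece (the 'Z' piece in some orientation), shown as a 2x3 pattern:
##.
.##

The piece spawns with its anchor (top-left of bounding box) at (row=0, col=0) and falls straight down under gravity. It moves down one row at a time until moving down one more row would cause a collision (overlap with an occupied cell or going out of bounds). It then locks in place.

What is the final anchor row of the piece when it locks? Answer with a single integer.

Answer: 4

Derivation:
Spawn at (row=0, col=0). Try each row:
  row 0: fits
  row 1: fits
  row 2: fits
  row 3: fits
  row 4: fits
  row 5: blocked -> lock at row 4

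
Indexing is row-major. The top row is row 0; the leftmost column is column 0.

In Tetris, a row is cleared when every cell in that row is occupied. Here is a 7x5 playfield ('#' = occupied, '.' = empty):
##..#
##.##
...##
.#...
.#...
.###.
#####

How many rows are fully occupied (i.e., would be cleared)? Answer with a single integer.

Check each row:
  row 0: 2 empty cells -> not full
  row 1: 1 empty cell -> not full
  row 2: 3 empty cells -> not full
  row 3: 4 empty cells -> not full
  row 4: 4 empty cells -> not full
  row 5: 2 empty cells -> not full
  row 6: 0 empty cells -> FULL (clear)
Total rows cleared: 1

Answer: 1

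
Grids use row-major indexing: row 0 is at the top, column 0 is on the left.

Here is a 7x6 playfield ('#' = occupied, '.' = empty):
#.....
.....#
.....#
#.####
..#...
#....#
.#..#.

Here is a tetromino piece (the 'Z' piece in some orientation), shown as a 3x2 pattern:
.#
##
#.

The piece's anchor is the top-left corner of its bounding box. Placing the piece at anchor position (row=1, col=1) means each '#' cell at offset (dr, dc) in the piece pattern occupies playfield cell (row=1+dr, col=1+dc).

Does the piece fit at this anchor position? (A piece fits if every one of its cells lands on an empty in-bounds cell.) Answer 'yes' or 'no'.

Answer: yes

Derivation:
Check each piece cell at anchor (1, 1):
  offset (0,1) -> (1,2): empty -> OK
  offset (1,0) -> (2,1): empty -> OK
  offset (1,1) -> (2,2): empty -> OK
  offset (2,0) -> (3,1): empty -> OK
All cells valid: yes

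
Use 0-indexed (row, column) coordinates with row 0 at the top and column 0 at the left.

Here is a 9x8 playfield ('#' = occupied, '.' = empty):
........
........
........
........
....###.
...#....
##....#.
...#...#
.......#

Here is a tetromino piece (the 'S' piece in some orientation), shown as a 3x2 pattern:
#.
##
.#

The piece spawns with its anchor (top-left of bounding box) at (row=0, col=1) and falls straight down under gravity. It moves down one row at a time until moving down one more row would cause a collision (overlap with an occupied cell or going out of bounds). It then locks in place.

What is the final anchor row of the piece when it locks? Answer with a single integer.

Spawn at (row=0, col=1). Try each row:
  row 0: fits
  row 1: fits
  row 2: fits
  row 3: fits
  row 4: fits
  row 5: blocked -> lock at row 4

Answer: 4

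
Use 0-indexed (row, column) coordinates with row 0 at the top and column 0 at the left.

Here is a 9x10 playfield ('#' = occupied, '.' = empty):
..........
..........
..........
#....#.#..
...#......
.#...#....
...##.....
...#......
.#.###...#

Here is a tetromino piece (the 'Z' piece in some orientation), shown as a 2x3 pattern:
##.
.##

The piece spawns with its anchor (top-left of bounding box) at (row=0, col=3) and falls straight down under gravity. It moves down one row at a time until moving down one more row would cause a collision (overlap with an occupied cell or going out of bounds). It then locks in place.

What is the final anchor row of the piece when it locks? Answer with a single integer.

Spawn at (row=0, col=3). Try each row:
  row 0: fits
  row 1: fits
  row 2: blocked -> lock at row 1

Answer: 1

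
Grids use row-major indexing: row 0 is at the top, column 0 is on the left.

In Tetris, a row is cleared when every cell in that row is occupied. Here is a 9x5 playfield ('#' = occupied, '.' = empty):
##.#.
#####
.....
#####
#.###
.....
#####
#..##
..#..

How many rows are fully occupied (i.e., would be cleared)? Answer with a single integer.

Answer: 3

Derivation:
Check each row:
  row 0: 2 empty cells -> not full
  row 1: 0 empty cells -> FULL (clear)
  row 2: 5 empty cells -> not full
  row 3: 0 empty cells -> FULL (clear)
  row 4: 1 empty cell -> not full
  row 5: 5 empty cells -> not full
  row 6: 0 empty cells -> FULL (clear)
  row 7: 2 empty cells -> not full
  row 8: 4 empty cells -> not full
Total rows cleared: 3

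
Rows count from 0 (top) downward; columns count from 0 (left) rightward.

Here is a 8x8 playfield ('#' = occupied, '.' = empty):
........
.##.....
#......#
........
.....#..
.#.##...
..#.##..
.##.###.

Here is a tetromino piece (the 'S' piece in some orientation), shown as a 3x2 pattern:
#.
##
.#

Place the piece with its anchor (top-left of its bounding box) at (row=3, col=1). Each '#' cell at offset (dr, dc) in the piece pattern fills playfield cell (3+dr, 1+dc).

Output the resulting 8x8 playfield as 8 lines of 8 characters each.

Answer: ........
.##.....
#......#
.#......
.##..#..
.####...
..#.##..
.##.###.

Derivation:
Fill (3+0,1+0) = (3,1)
Fill (3+1,1+0) = (4,1)
Fill (3+1,1+1) = (4,2)
Fill (3+2,1+1) = (5,2)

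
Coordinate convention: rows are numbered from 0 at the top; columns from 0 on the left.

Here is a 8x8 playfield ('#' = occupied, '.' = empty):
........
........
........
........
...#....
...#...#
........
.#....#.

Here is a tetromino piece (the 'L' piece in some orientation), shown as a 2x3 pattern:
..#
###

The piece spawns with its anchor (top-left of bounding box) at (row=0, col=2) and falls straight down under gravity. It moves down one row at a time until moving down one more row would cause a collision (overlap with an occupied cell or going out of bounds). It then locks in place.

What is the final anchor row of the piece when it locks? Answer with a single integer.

Answer: 2

Derivation:
Spawn at (row=0, col=2). Try each row:
  row 0: fits
  row 1: fits
  row 2: fits
  row 3: blocked -> lock at row 2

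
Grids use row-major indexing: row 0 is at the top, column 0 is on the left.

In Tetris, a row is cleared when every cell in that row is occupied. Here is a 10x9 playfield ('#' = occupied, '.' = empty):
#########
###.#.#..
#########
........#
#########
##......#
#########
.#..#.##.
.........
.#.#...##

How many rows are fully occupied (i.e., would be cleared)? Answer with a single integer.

Check each row:
  row 0: 0 empty cells -> FULL (clear)
  row 1: 4 empty cells -> not full
  row 2: 0 empty cells -> FULL (clear)
  row 3: 8 empty cells -> not full
  row 4: 0 empty cells -> FULL (clear)
  row 5: 6 empty cells -> not full
  row 6: 0 empty cells -> FULL (clear)
  row 7: 5 empty cells -> not full
  row 8: 9 empty cells -> not full
  row 9: 5 empty cells -> not full
Total rows cleared: 4

Answer: 4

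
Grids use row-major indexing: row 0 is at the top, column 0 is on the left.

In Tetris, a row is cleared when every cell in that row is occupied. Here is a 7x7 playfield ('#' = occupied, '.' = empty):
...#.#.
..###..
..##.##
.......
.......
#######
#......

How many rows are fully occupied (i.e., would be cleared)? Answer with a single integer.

Check each row:
  row 0: 5 empty cells -> not full
  row 1: 4 empty cells -> not full
  row 2: 3 empty cells -> not full
  row 3: 7 empty cells -> not full
  row 4: 7 empty cells -> not full
  row 5: 0 empty cells -> FULL (clear)
  row 6: 6 empty cells -> not full
Total rows cleared: 1

Answer: 1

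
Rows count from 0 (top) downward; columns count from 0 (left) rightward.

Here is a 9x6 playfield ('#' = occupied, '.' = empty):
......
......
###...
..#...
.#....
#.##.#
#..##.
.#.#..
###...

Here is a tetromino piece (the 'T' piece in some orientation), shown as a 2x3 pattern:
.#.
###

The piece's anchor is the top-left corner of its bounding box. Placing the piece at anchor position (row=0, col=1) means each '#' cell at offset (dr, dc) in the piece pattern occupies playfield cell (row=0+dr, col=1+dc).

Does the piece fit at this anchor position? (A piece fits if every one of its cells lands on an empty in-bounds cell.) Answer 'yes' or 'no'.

Check each piece cell at anchor (0, 1):
  offset (0,1) -> (0,2): empty -> OK
  offset (1,0) -> (1,1): empty -> OK
  offset (1,1) -> (1,2): empty -> OK
  offset (1,2) -> (1,3): empty -> OK
All cells valid: yes

Answer: yes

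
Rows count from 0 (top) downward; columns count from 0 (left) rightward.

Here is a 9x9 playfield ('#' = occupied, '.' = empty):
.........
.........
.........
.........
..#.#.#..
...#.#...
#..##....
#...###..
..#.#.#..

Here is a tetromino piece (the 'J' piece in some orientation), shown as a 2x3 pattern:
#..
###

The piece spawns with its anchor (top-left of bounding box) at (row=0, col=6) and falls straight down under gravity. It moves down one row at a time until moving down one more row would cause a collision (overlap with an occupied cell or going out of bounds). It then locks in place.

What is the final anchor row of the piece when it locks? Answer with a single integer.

Answer: 2

Derivation:
Spawn at (row=0, col=6). Try each row:
  row 0: fits
  row 1: fits
  row 2: fits
  row 3: blocked -> lock at row 2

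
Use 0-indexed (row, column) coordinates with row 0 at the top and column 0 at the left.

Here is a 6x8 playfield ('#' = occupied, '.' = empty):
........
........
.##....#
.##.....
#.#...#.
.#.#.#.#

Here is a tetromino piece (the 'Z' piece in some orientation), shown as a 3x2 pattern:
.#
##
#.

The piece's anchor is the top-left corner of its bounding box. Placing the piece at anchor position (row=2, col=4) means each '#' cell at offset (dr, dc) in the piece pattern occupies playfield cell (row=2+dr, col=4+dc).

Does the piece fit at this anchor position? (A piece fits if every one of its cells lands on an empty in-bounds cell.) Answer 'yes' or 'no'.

Check each piece cell at anchor (2, 4):
  offset (0,1) -> (2,5): empty -> OK
  offset (1,0) -> (3,4): empty -> OK
  offset (1,1) -> (3,5): empty -> OK
  offset (2,0) -> (4,4): empty -> OK
All cells valid: yes

Answer: yes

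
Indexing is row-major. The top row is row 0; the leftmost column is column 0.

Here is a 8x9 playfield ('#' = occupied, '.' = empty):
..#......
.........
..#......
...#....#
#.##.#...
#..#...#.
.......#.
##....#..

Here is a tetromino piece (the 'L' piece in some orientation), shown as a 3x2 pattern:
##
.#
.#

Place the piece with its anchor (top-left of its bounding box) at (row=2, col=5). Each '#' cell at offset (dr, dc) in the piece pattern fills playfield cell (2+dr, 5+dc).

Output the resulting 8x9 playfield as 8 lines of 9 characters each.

Answer: ..#......
.........
..#..##..
...#..#.#
#.##.##..
#..#...#.
.......#.
##....#..

Derivation:
Fill (2+0,5+0) = (2,5)
Fill (2+0,5+1) = (2,6)
Fill (2+1,5+1) = (3,6)
Fill (2+2,5+1) = (4,6)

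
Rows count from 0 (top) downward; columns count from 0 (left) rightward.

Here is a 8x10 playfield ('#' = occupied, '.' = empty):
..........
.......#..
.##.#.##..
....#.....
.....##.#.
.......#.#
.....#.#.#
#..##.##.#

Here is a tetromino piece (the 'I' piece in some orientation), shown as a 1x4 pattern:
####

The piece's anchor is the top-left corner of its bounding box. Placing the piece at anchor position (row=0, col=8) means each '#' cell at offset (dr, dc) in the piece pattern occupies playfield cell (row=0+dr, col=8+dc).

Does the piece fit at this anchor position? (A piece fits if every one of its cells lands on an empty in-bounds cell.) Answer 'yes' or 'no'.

Check each piece cell at anchor (0, 8):
  offset (0,0) -> (0,8): empty -> OK
  offset (0,1) -> (0,9): empty -> OK
  offset (0,2) -> (0,10): out of bounds -> FAIL
  offset (0,3) -> (0,11): out of bounds -> FAIL
All cells valid: no

Answer: no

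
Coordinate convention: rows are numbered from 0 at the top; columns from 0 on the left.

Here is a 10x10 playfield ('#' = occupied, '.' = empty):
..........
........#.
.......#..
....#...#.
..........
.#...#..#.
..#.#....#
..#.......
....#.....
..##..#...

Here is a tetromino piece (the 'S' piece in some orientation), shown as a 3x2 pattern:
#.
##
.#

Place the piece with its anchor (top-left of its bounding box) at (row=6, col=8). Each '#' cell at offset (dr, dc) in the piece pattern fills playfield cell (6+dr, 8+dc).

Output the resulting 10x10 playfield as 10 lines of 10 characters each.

Fill (6+0,8+0) = (6,8)
Fill (6+1,8+0) = (7,8)
Fill (6+1,8+1) = (7,9)
Fill (6+2,8+1) = (8,9)

Answer: ..........
........#.
.......#..
....#...#.
..........
.#...#..#.
..#.#...##
..#.....##
....#....#
..##..#...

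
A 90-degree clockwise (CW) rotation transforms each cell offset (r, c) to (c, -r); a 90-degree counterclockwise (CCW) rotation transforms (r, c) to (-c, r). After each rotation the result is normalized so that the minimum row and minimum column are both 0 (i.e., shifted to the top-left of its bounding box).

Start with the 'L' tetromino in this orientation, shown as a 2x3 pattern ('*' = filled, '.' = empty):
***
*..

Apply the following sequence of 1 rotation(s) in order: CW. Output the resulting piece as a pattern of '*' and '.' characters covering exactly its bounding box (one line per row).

Start:
***
*..
After rotation 1 (CW):
**
.*
.*

Answer: **
.*
.*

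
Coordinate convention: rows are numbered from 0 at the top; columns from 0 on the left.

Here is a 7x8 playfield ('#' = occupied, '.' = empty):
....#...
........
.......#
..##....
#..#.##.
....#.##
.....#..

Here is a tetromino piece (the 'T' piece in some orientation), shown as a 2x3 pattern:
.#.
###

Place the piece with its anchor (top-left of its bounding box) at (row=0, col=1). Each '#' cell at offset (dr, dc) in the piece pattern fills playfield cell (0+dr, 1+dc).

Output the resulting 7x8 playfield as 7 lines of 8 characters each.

Answer: ..#.#...
.###....
.......#
..##....
#..#.##.
....#.##
.....#..

Derivation:
Fill (0+0,1+1) = (0,2)
Fill (0+1,1+0) = (1,1)
Fill (0+1,1+1) = (1,2)
Fill (0+1,1+2) = (1,3)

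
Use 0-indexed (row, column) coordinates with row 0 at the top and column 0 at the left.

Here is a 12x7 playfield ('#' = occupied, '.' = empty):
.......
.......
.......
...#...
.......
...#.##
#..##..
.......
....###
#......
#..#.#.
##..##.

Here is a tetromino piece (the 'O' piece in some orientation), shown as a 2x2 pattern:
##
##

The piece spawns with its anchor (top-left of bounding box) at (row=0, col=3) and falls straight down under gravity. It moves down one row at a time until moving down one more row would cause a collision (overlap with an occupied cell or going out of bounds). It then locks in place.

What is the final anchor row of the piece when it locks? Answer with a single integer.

Answer: 1

Derivation:
Spawn at (row=0, col=3). Try each row:
  row 0: fits
  row 1: fits
  row 2: blocked -> lock at row 1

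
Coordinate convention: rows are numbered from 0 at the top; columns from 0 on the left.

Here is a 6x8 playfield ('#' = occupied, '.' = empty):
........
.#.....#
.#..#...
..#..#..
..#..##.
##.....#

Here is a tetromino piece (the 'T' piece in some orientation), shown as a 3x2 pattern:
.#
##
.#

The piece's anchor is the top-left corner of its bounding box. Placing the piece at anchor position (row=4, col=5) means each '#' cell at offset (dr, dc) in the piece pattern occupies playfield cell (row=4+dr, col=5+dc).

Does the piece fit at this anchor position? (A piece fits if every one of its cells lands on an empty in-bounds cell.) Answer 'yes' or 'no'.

Answer: no

Derivation:
Check each piece cell at anchor (4, 5):
  offset (0,1) -> (4,6): occupied ('#') -> FAIL
  offset (1,0) -> (5,5): empty -> OK
  offset (1,1) -> (5,6): empty -> OK
  offset (2,1) -> (6,6): out of bounds -> FAIL
All cells valid: no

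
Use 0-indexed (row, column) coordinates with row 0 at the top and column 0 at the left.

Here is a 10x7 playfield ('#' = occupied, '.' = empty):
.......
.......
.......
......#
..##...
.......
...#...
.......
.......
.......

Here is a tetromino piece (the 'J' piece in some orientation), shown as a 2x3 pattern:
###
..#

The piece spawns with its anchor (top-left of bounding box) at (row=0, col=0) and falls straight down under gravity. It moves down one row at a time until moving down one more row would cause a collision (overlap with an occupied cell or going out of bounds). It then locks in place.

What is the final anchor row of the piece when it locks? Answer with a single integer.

Answer: 2

Derivation:
Spawn at (row=0, col=0). Try each row:
  row 0: fits
  row 1: fits
  row 2: fits
  row 3: blocked -> lock at row 2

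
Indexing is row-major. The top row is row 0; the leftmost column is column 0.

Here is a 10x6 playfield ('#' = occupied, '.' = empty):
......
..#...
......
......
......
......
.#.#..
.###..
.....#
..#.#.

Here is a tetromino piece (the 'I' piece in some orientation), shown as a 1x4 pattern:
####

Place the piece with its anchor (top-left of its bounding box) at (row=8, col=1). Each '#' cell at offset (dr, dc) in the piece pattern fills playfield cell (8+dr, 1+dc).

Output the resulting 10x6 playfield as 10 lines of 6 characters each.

Answer: ......
..#...
......
......
......
......
.#.#..
.###..
.#####
..#.#.

Derivation:
Fill (8+0,1+0) = (8,1)
Fill (8+0,1+1) = (8,2)
Fill (8+0,1+2) = (8,3)
Fill (8+0,1+3) = (8,4)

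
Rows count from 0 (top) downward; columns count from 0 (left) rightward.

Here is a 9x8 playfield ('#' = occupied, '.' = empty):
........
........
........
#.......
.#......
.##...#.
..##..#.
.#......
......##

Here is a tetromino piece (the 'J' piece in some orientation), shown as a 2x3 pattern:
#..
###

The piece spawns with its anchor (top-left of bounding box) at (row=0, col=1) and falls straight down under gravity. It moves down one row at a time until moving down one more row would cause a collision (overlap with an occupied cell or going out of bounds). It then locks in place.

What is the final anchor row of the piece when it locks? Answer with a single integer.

Spawn at (row=0, col=1). Try each row:
  row 0: fits
  row 1: fits
  row 2: fits
  row 3: blocked -> lock at row 2

Answer: 2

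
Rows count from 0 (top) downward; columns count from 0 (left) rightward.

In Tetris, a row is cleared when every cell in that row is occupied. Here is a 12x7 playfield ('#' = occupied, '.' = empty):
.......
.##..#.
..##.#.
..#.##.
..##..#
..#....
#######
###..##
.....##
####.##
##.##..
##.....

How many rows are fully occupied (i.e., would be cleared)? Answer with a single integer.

Check each row:
  row 0: 7 empty cells -> not full
  row 1: 4 empty cells -> not full
  row 2: 4 empty cells -> not full
  row 3: 4 empty cells -> not full
  row 4: 4 empty cells -> not full
  row 5: 6 empty cells -> not full
  row 6: 0 empty cells -> FULL (clear)
  row 7: 2 empty cells -> not full
  row 8: 5 empty cells -> not full
  row 9: 1 empty cell -> not full
  row 10: 3 empty cells -> not full
  row 11: 5 empty cells -> not full
Total rows cleared: 1

Answer: 1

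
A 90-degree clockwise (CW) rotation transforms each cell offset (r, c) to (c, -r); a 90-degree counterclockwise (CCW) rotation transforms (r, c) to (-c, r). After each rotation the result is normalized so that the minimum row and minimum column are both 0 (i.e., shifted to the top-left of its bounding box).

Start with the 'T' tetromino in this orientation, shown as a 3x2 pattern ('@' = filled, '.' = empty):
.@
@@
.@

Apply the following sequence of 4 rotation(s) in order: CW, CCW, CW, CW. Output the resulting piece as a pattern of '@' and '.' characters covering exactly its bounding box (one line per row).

Start:
.@
@@
.@
After rotation 1 (CW):
.@.
@@@
After rotation 2 (CCW):
.@
@@
.@
After rotation 3 (CW):
.@.
@@@
After rotation 4 (CW):
@.
@@
@.

Answer: @.
@@
@.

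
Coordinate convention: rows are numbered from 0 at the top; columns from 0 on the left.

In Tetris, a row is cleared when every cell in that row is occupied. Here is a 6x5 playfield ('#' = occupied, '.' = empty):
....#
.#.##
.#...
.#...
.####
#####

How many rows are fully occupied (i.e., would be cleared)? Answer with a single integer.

Check each row:
  row 0: 4 empty cells -> not full
  row 1: 2 empty cells -> not full
  row 2: 4 empty cells -> not full
  row 3: 4 empty cells -> not full
  row 4: 1 empty cell -> not full
  row 5: 0 empty cells -> FULL (clear)
Total rows cleared: 1

Answer: 1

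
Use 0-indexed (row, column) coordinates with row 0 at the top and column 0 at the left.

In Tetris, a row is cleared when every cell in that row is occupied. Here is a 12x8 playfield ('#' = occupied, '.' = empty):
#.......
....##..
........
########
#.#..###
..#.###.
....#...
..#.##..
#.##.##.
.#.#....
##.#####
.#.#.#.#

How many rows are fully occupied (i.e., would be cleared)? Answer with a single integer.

Answer: 1

Derivation:
Check each row:
  row 0: 7 empty cells -> not full
  row 1: 6 empty cells -> not full
  row 2: 8 empty cells -> not full
  row 3: 0 empty cells -> FULL (clear)
  row 4: 3 empty cells -> not full
  row 5: 4 empty cells -> not full
  row 6: 7 empty cells -> not full
  row 7: 5 empty cells -> not full
  row 8: 3 empty cells -> not full
  row 9: 6 empty cells -> not full
  row 10: 1 empty cell -> not full
  row 11: 4 empty cells -> not full
Total rows cleared: 1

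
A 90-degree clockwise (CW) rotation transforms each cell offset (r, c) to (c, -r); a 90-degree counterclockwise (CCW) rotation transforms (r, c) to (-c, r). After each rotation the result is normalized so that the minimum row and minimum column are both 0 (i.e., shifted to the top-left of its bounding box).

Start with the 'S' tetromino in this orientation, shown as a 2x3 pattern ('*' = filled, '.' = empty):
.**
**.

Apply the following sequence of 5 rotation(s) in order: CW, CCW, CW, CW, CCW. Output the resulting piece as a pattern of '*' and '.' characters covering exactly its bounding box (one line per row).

Start:
.**
**.
After rotation 1 (CW):
*.
**
.*
After rotation 2 (CCW):
.**
**.
After rotation 3 (CW):
*.
**
.*
After rotation 4 (CW):
.**
**.
After rotation 5 (CCW):
*.
**
.*

Answer: *.
**
.*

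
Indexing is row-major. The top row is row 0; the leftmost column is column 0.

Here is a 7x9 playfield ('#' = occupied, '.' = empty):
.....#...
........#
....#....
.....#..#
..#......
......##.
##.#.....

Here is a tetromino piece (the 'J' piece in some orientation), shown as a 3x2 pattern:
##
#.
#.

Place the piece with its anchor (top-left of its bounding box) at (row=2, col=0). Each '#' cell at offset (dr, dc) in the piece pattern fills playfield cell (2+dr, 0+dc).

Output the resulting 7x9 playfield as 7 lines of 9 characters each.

Answer: .....#...
........#
##..#....
#....#..#
#.#......
......##.
##.#.....

Derivation:
Fill (2+0,0+0) = (2,0)
Fill (2+0,0+1) = (2,1)
Fill (2+1,0+0) = (3,0)
Fill (2+2,0+0) = (4,0)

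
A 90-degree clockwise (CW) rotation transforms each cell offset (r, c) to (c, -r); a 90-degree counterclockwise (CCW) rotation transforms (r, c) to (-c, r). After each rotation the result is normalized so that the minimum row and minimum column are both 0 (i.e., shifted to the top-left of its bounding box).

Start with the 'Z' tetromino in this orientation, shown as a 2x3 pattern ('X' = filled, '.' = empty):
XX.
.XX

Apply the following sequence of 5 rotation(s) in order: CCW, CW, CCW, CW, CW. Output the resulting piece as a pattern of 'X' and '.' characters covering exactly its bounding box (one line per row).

Answer: .X
XX
X.

Derivation:
Start:
XX.
.XX
After rotation 1 (CCW):
.X
XX
X.
After rotation 2 (CW):
XX.
.XX
After rotation 3 (CCW):
.X
XX
X.
After rotation 4 (CW):
XX.
.XX
After rotation 5 (CW):
.X
XX
X.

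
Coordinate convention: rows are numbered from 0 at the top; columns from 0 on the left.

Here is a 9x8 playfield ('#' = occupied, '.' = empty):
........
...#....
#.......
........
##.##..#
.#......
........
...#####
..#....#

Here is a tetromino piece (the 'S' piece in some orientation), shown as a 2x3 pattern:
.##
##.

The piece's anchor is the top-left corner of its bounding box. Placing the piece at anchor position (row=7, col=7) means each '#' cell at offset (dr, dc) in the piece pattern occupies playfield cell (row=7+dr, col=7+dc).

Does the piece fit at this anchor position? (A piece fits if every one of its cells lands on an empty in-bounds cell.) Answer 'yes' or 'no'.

Answer: no

Derivation:
Check each piece cell at anchor (7, 7):
  offset (0,1) -> (7,8): out of bounds -> FAIL
  offset (0,2) -> (7,9): out of bounds -> FAIL
  offset (1,0) -> (8,7): occupied ('#') -> FAIL
  offset (1,1) -> (8,8): out of bounds -> FAIL
All cells valid: no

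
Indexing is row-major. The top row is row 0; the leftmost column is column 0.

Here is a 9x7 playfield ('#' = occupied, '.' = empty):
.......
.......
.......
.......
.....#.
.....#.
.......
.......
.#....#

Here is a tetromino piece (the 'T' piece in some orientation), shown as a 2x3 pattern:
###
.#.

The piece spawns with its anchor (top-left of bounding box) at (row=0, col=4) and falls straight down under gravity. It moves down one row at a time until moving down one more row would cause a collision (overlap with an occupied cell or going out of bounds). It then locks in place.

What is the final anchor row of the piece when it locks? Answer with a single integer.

Spawn at (row=0, col=4). Try each row:
  row 0: fits
  row 1: fits
  row 2: fits
  row 3: blocked -> lock at row 2

Answer: 2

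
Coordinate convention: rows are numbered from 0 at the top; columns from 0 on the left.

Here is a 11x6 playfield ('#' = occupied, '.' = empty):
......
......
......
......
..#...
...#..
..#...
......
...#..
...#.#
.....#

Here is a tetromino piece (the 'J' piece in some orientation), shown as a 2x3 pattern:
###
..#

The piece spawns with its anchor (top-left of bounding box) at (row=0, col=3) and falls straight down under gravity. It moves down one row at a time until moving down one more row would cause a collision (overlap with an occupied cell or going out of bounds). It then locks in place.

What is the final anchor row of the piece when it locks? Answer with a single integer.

Spawn at (row=0, col=3). Try each row:
  row 0: fits
  row 1: fits
  row 2: fits
  row 3: fits
  row 4: fits
  row 5: blocked -> lock at row 4

Answer: 4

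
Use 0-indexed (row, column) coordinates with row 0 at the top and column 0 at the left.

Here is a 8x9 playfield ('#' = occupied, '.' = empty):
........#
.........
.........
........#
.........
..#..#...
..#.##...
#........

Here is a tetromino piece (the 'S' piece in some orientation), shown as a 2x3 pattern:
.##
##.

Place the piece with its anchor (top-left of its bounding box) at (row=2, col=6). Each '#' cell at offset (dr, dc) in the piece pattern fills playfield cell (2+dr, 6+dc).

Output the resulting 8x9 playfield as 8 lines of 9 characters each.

Answer: ........#
.........
.......##
......###
.........
..#..#...
..#.##...
#........

Derivation:
Fill (2+0,6+1) = (2,7)
Fill (2+0,6+2) = (2,8)
Fill (2+1,6+0) = (3,6)
Fill (2+1,6+1) = (3,7)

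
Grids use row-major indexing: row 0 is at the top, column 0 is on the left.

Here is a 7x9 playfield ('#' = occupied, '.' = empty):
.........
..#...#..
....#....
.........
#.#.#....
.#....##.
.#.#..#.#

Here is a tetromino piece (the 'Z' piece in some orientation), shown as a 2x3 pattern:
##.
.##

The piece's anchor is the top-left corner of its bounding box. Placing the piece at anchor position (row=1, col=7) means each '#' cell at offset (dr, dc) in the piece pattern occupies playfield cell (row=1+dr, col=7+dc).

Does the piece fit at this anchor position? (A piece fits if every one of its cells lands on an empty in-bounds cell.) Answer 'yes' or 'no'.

Answer: no

Derivation:
Check each piece cell at anchor (1, 7):
  offset (0,0) -> (1,7): empty -> OK
  offset (0,1) -> (1,8): empty -> OK
  offset (1,1) -> (2,8): empty -> OK
  offset (1,2) -> (2,9): out of bounds -> FAIL
All cells valid: no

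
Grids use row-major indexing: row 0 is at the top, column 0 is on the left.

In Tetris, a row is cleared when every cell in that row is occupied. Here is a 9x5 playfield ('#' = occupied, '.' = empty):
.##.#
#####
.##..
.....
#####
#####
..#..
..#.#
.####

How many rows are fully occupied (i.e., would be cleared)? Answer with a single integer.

Check each row:
  row 0: 2 empty cells -> not full
  row 1: 0 empty cells -> FULL (clear)
  row 2: 3 empty cells -> not full
  row 3: 5 empty cells -> not full
  row 4: 0 empty cells -> FULL (clear)
  row 5: 0 empty cells -> FULL (clear)
  row 6: 4 empty cells -> not full
  row 7: 3 empty cells -> not full
  row 8: 1 empty cell -> not full
Total rows cleared: 3

Answer: 3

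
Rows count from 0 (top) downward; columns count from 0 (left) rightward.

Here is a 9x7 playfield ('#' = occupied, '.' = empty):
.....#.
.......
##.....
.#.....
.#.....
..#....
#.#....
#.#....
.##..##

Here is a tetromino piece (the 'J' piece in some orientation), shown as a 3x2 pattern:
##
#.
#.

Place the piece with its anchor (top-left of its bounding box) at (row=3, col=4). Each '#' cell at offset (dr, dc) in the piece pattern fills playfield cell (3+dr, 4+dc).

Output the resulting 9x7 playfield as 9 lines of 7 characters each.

Answer: .....#.
.......
##.....
.#..##.
.#..#..
..#.#..
#.#....
#.#....
.##..##

Derivation:
Fill (3+0,4+0) = (3,4)
Fill (3+0,4+1) = (3,5)
Fill (3+1,4+0) = (4,4)
Fill (3+2,4+0) = (5,4)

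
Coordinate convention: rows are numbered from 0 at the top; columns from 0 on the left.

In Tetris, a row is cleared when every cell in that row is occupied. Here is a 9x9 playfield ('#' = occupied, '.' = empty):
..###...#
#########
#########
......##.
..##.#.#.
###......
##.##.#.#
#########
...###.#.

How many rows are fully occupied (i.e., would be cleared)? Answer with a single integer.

Check each row:
  row 0: 5 empty cells -> not full
  row 1: 0 empty cells -> FULL (clear)
  row 2: 0 empty cells -> FULL (clear)
  row 3: 7 empty cells -> not full
  row 4: 5 empty cells -> not full
  row 5: 6 empty cells -> not full
  row 6: 3 empty cells -> not full
  row 7: 0 empty cells -> FULL (clear)
  row 8: 5 empty cells -> not full
Total rows cleared: 3

Answer: 3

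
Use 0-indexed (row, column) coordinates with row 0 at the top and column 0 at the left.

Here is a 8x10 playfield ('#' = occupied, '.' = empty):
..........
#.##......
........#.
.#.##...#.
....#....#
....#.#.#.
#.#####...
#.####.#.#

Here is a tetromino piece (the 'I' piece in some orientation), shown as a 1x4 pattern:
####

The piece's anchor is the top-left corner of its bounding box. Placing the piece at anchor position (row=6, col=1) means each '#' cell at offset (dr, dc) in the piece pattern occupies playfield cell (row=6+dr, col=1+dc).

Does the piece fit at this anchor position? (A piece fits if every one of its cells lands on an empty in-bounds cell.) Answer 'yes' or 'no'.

Answer: no

Derivation:
Check each piece cell at anchor (6, 1):
  offset (0,0) -> (6,1): empty -> OK
  offset (0,1) -> (6,2): occupied ('#') -> FAIL
  offset (0,2) -> (6,3): occupied ('#') -> FAIL
  offset (0,3) -> (6,4): occupied ('#') -> FAIL
All cells valid: no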